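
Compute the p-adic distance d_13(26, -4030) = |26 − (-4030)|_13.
d_13(26, -4030) = 1/169

Step 1 — x − y = 26 − (-4030) = 4056. Step 2 — v_13(4056) = 2 (factor: 4056 = (13^2 · 24); the sign does not affect v_p). Step 3 — |x − y|_13 = 13^{-2} = 1/169.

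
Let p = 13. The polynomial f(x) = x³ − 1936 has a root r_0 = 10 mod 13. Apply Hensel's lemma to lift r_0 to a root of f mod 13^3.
r_2 = 2129 (mod 2197)

Hensel: r_{i+1} = r_i − f(r_i)/f′(r_i) mod 13^{i+2}, where f′(x) = 3x². Iterate:
  r_0 = 10 (mod 13)
  r_1 = 101 (mod 169)
  r_2 = 2129 (mod 2197)
Final: r = 2129 with f(r) ≡ 0 mod 13^3.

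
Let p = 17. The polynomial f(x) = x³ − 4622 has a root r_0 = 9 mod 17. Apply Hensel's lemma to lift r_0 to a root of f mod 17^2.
r_1 = 94 (mod 289)

Hensel: r_{i+1} = r_i − f(r_i)/f′(r_i) mod 17^{i+2}, where f′(x) = 3x². Iterate:
  r_0 = 9 (mod 17)
  r_1 = 94 (mod 289)
Final: r = 94 with f(r) ≡ 0 mod 17^2.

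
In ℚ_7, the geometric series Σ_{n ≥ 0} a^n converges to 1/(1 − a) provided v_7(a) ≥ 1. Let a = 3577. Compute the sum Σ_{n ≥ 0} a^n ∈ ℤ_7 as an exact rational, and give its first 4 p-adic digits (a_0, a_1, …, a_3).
Σ a^n = 1/(1 − a) = -1/3576;  first 4 digits = (1, 0, 3, 3)

v_7(a) = 2 ≥ 1, so the series converges in ℤ_7 to 1/(1 − a) = 1/(1 − 3577) = -1/3576. Expand this rational in ℤ_7: compute digits iteratively via d_i = x_i mod 7, x_{i+1} = (x_i − d_i)/7. The first 4 digits are (1, 0, 3, 3).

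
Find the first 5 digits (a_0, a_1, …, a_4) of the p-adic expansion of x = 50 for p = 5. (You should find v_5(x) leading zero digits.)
(a_0, …, a_4) = (0, 0, 2, 0, 0)

v_5(50) = 2, so a_0 = ... = a_1 = 0. Factor out: x = 5^2 · u with u = 2 a unit in ℤ_5. Expand u iteratively via a_{v+i} = u_i mod 5, u_{i+1} = (u_i − a_{v+i})/5:
  u_0 = 2;  a_2 = 2;  u_1 = (u_0 − 2)/5 = 0
  u_1 = 0;  a_3 = 0;  u_2 = (u_1 − 0)/5 = 0
  u_2 = 0;  a_4 = 0;  u_3 = (u_2 − 0)/5 = 0
Digits: (0, 0, 2, 0, 0).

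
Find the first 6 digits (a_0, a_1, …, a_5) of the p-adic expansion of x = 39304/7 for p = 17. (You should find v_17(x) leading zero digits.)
(a_0, …, a_5) = (0, 0, 0, 6, 7, 2)

v_17(39304/7) = 3, so a_0 = ... = a_2 = 0. Factor out: x = 17^3 · u with u = 8/7 a unit in ℤ_17. Expand u iteratively via a_{v+i} = u_i mod 17, u_{i+1} = (u_i − a_{v+i})/17:
  u_0 = 8/7;  a_3 = 6;  u_1 = (u_0 − 6)/17 = -2/7
  u_1 = -2/7;  a_4 = 7;  u_2 = (u_1 − 7)/17 = -3/7
  u_2 = -3/7;  a_5 = 2;  u_3 = (u_2 − 2)/17 = -1/7
Digits: (0, 0, 0, 6, 7, 2).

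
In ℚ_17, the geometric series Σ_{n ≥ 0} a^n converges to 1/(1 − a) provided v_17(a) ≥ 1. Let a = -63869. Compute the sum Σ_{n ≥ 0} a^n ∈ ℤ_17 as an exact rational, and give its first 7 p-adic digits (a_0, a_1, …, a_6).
Σ a^n = 1/(1 − a) = 1/63870;  first 7 digits = (1, 0, 0, 4, 16, 16, 15)

v_17(a) = 3 ≥ 1, so the series converges in ℤ_17 to 1/(1 − a) = 1/(1 − (-63869)) = 1/63870. Expand this rational in ℤ_17: compute digits iteratively via d_i = x_i mod 17, x_{i+1} = (x_i − d_i)/17. The first 7 digits are (1, 0, 0, 4, 16, 16, 15).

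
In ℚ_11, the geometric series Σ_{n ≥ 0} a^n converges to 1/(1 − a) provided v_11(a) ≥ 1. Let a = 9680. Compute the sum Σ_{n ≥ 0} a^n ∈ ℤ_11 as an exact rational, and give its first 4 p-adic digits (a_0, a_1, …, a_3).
Σ a^n = 1/(1 − a) = -1/9679;  first 4 digits = (1, 0, 3, 7)

v_11(a) = 2 ≥ 1, so the series converges in ℤ_11 to 1/(1 − a) = 1/(1 − 9680) = -1/9679. Expand this rational in ℤ_11: compute digits iteratively via d_i = x_i mod 11, x_{i+1} = (x_i − d_i)/11. The first 4 digits are (1, 0, 3, 7).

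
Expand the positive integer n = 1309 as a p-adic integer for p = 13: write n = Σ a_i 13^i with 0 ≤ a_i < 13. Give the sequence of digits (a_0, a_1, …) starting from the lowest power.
(a_0, a_1, …) = (9, 9, 7)

Repeated division by 13 gives the digits low-to-high: 1309 = 9 + 9·13^1 + 7·13^2. Digit sequence: (9, 9, 7).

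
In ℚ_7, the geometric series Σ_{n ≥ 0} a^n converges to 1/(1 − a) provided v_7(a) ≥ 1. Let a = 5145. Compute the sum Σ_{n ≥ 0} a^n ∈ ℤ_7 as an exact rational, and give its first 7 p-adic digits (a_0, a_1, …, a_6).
Σ a^n = 1/(1 − a) = -1/5144;  first 7 digits = (1, 0, 0, 1, 2, 0, 1)

v_7(a) = 3 ≥ 1, so the series converges in ℤ_7 to 1/(1 − a) = 1/(1 − 5145) = -1/5144. Expand this rational in ℤ_7: compute digits iteratively via d_i = x_i mod 7, x_{i+1} = (x_i − d_i)/7. The first 7 digits are (1, 0, 0, 1, 2, 0, 1).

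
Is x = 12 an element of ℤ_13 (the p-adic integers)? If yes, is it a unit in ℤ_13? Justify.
x ∈ ℤ_13^× (unit); v_13(x) = 0

ℤ_13 = {x ∈ ℚ_13 : v_13(x) ≥ 0} and ℤ_13^× = {x ∈ ℤ_13 : v_13(x) = 0}. Here v_13(12) = v_13(num) − v_13(den) = 0; compare against these criteria.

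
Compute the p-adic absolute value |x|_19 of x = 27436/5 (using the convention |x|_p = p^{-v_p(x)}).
|27436/5|_19 = 1/6859

Step 1 — compute v_19(x) by factoring powers of 19 out of the numerator and denominator: v_19(27436/5) = 3. Step 2 — apply |x|_p = p^{-v_p(x)} = 19^{-3} = 1/6859.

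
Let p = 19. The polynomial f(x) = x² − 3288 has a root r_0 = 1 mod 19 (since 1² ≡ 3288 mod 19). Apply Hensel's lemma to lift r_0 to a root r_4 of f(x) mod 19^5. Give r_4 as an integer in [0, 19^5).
r_4 = 1928843 (mod 2476099)

Hensel's recurrence: r_{i+1} = r_i − f(r_i)·(f′(r_i))^{-1} mod 19^{i+2}, with f′(x) = 2x. Iterate:
  r_0 = 1 (mod 19)
  r_1 = 20 (mod 361)
  r_2 = 1464 (mod 6859)
  r_3 = 104349 (mod 130321)
  r_4 = 1928843 (mod 2476099)
Final: r_4 = 1928843, and one checks f(r_4) ≡ 0 mod 19^5.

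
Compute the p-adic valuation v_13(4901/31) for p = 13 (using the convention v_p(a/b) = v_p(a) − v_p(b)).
v_13(4901/31) = 2

Factor powers of 13 from the numerator and denominator of the reduced fraction: 4901 = 13^2 · 29 and 31 = 13^0 · 31. Apply v_p(a/b) = v_p(a) − v_p(b): v_13(4901/31) = 2 − 0 = 2.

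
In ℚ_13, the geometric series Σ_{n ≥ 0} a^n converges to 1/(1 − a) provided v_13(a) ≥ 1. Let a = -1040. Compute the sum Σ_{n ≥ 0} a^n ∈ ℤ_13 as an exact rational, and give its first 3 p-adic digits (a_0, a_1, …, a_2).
Σ a^n = 1/(1 − a) = 1/1041;  first 3 digits = (1, 11, 10)

v_13(a) = 1 ≥ 1, so the series converges in ℤ_13 to 1/(1 − a) = 1/(1 − (-1040)) = 1/1041. Expand this rational in ℤ_13: compute digits iteratively via d_i = x_i mod 13, x_{i+1} = (x_i − d_i)/13. The first 3 digits are (1, 11, 10).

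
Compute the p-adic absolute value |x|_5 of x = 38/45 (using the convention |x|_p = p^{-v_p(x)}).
|38/45|_5 = 5

Step 1 — compute v_5(x) by factoring powers of 5 out of the numerator and denominator: v_5(38/45) = -1. Step 2 — apply |x|_p = p^{-v_p(x)} = 5^{1} = 5.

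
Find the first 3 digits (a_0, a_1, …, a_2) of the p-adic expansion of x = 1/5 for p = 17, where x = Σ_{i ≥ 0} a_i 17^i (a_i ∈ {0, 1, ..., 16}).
(a_0, …, a_2) = (7, 3, 10)

v_17(1/5) = 0 (numerator and denominator both coprime to 17), so x ∈ ℤ_17^×. Compute digits iteratively via a_i = x_i mod 17, x_{i+1} = (x_i − a_i)/17, with x_0 = x:
  x_0 = 1/5;  a_0 = 7;  x_1 = (x_0 − 7)/17 = -2/5
  x_1 = -2/5;  a_1 = 3;  x_2 = (x_1 − 3)/17 = -1/5
  x_2 = -1/5;  a_2 = 10;  x_3 = (x_2 − 10)/17 = -3/5
Digits: (7, 3, 10).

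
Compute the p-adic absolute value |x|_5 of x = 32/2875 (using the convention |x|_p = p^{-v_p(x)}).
|32/2875|_5 = 125

Step 1 — compute v_5(x) by factoring powers of 5 out of the numerator and denominator: v_5(32/2875) = -3. Step 2 — apply |x|_p = p^{-v_p(x)} = 5^{3} = 125.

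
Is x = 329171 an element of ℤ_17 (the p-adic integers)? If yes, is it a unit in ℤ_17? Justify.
x ∈ ℤ_17 but not a unit; v_17(x) = 3 > 0

ℤ_17 = {x ∈ ℚ_17 : v_17(x) ≥ 0} and ℤ_17^× = {x ∈ ℤ_17 : v_17(x) = 0}. Here v_17(329171) = v_17(num) − v_17(den) = 3; compare against these criteria.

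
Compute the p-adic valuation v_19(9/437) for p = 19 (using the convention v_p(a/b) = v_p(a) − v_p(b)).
v_19(9/437) = -1

Factor powers of 19 from the numerator and denominator of the reduced fraction: 9 = 19^0 · 9 and 437 = 19^1 · 23. Apply v_p(a/b) = v_p(a) − v_p(b): v_19(9/437) = 0 − 1 = -1.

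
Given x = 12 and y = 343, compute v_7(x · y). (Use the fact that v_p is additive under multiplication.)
v_7(4116) = 3

v_p(x) = 0 (factor: 12 = 7^0 · 12); v_p(y) = 3 (factor: 343 = 7^3 · 1). Additivity: v_p(xy) = v_p(x) + v_p(y) = 0 + 3 = 3. (Direct check: xy = 4116 = 7^3 · (12).)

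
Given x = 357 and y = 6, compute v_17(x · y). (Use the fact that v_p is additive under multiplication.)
v_17(2142) = 1

v_p(x) = 1 (factor: 357 = 17^1 · 21); v_p(y) = 0 (factor: 6 = 17^0 · 6). Additivity: v_p(xy) = v_p(x) + v_p(y) = 1 + 0 = 1. (Direct check: xy = 2142 = 17^1 · (126).)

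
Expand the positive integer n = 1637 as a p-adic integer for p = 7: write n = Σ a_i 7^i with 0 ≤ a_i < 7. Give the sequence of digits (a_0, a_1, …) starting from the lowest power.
(a_0, a_1, …) = (6, 2, 5, 4)

Repeated division by 7 gives the digits low-to-high: 1637 = 6 + 2·7^1 + 5·7^2 + 4·7^3. Digit sequence: (6, 2, 5, 4).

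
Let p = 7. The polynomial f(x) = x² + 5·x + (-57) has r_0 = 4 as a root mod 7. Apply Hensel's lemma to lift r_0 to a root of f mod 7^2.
r_1 = 32 (mod 49)

Hensel: r_{i+1} = r_i − f(r_i)·(f′(r_i))^{-1} mod 7^{i+2}, f′(x) = 2x + 5. Iterate:
  r_0 = 4 (mod 7)
  r_1 = 32 (mod 49)
Final: r = 32 satisfies f(r) ≡ 0 mod 7^2.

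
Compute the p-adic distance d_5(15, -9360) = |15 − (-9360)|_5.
d_5(15, -9360) = 1/3125

Step 1 — x − y = 15 − (-9360) = 9375. Step 2 — v_5(9375) = 5 (factor: 9375 = (5^5 · 3); the sign does not affect v_p). Step 3 — |x − y|_5 = 5^{-5} = 1/3125.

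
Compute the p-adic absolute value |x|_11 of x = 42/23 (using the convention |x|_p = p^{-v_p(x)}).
|42/23|_11 = 1

Step 1 — compute v_11(x) by factoring powers of 11 out of the numerator and denominator: v_11(42/23) = 0. Step 2 — apply |x|_p = p^{-v_p(x)} = 11^{0} = 1.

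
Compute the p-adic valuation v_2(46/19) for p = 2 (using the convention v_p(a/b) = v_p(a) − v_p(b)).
v_2(46/19) = 1

Factor powers of 2 from the numerator and denominator of the reduced fraction: 46 = 2^1 · 23 and 19 = 2^0 · 19. Apply v_p(a/b) = v_p(a) − v_p(b): v_2(46/19) = 1 − 0 = 1.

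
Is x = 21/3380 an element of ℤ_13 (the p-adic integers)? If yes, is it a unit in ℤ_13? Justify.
x ∉ ℤ_13 (v_13(x) = -2 < 0)

ℤ_13 = {x ∈ ℚ_13 : v_13(x) ≥ 0} and ℤ_13^× = {x ∈ ℤ_13 : v_13(x) = 0}. Here v_13(21/3380) = v_13(num) − v_13(den) = -2; compare against these criteria.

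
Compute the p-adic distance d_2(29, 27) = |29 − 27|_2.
d_2(29, 27) = 1/2

Step 1 — x − y = 29 − 27 = 2. Step 2 — v_2(2) = 1 (factor: 2 = (2^1 · 1); the sign does not affect v_p). Step 3 — |x − y|_2 = 2^{-1} = 1/2.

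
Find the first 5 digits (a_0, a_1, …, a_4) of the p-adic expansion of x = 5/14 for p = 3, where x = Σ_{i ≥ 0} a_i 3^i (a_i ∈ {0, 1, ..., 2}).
(a_0, …, a_4) = (1, 0, 1, 2, 2)

v_3(5/14) = 0 (numerator and denominator both coprime to 3), so x ∈ ℤ_3^×. Compute digits iteratively via a_i = x_i mod 3, x_{i+1} = (x_i − a_i)/3, with x_0 = x:
  x_0 = 5/14;  a_0 = 1;  x_1 = (x_0 − 1)/3 = -3/14
  x_1 = -3/14;  a_1 = 0;  x_2 = (x_1 − 0)/3 = -1/14
  x_2 = -1/14;  a_2 = 1;  x_3 = (x_2 − 1)/3 = -5/14
  x_3 = -5/14;  a_3 = 2;  x_4 = (x_3 − 2)/3 = -11/14
  x_4 = -11/14;  a_4 = 2;  x_5 = (x_4 − 2)/3 = -13/14
Digits: (1, 0, 1, 2, 2).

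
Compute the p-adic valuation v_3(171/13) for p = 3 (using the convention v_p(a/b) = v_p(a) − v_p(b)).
v_3(171/13) = 2

Factor powers of 3 from the numerator and denominator of the reduced fraction: 171 = 3^2 · 19 and 13 = 3^0 · 13. Apply v_p(a/b) = v_p(a) − v_p(b): v_3(171/13) = 2 − 0 = 2.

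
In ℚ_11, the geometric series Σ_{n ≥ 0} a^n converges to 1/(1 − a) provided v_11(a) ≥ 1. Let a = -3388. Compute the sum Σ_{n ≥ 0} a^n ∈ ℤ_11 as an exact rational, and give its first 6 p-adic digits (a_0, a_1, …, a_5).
Σ a^n = 1/(1 − a) = 1/3389;  first 6 digits = (1, 0, 5, 8, 2, 5)

v_11(a) = 2 ≥ 1, so the series converges in ℤ_11 to 1/(1 − a) = 1/(1 − (-3388)) = 1/3389. Expand this rational in ℤ_11: compute digits iteratively via d_i = x_i mod 11, x_{i+1} = (x_i − d_i)/11. The first 6 digits are (1, 0, 5, 8, 2, 5).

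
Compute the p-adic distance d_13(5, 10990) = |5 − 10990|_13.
d_13(5, 10990) = 1/2197

Step 1 — x − y = 5 − 10990 = -10985. Step 2 — v_13(-10985) = 3 (factor: -10985 = −(13^3 · 5); the sign does not affect v_p). Step 3 — |x − y|_13 = 13^{-3} = 1/2197.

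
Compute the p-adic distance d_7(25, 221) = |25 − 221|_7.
d_7(25, 221) = 1/49

Step 1 — x − y = 25 − 221 = -196. Step 2 — v_7(-196) = 2 (factor: -196 = −(7^2 · 4); the sign does not affect v_p). Step 3 — |x − y|_7 = 7^{-2} = 1/49.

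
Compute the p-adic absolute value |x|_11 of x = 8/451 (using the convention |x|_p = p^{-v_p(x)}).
|8/451|_11 = 11

Step 1 — compute v_11(x) by factoring powers of 11 out of the numerator and denominator: v_11(8/451) = -1. Step 2 — apply |x|_p = p^{-v_p(x)} = 11^{1} = 11.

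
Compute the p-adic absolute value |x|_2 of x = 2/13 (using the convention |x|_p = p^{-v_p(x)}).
|2/13|_2 = 1/2

Step 1 — compute v_2(x) by factoring powers of 2 out of the numerator and denominator: v_2(2/13) = 1. Step 2 — apply |x|_p = p^{-v_p(x)} = 2^{-1} = 1/2.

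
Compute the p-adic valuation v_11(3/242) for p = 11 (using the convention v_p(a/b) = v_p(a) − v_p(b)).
v_11(3/242) = -2

Factor powers of 11 from the numerator and denominator of the reduced fraction: 3 = 11^0 · 3 and 242 = 11^2 · 2. Apply v_p(a/b) = v_p(a) − v_p(b): v_11(3/242) = 0 − 2 = -2.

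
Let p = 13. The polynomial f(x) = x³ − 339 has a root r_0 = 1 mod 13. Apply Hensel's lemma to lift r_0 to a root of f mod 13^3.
r_2 = 846 (mod 2197)

Hensel: r_{i+1} = r_i − f(r_i)/f′(r_i) mod 13^{i+2}, where f′(x) = 3x². Iterate:
  r_0 = 1 (mod 13)
  r_1 = 1 (mod 169)
  r_2 = 846 (mod 2197)
Final: r = 846 with f(r) ≡ 0 mod 13^3.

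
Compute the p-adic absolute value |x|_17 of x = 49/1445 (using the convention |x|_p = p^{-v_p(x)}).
|49/1445|_17 = 289

Step 1 — compute v_17(x) by factoring powers of 17 out of the numerator and denominator: v_17(49/1445) = -2. Step 2 — apply |x|_p = p^{-v_p(x)} = 17^{2} = 289.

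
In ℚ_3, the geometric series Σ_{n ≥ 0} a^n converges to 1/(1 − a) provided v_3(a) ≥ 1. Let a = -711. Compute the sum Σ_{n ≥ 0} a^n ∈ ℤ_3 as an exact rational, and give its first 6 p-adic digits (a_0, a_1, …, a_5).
Σ a^n = 1/(1 − a) = 1/712;  first 6 digits = (1, 0, 2, 0, 1, 1)

v_3(a) = 2 ≥ 1, so the series converges in ℤ_3 to 1/(1 − a) = 1/(1 − (-711)) = 1/712. Expand this rational in ℤ_3: compute digits iteratively via d_i = x_i mod 3, x_{i+1} = (x_i − d_i)/3. The first 6 digits are (1, 0, 2, 0, 1, 1).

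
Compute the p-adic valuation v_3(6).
v_3(6) = 1

v_3(n) is the largest exponent k such that 3^k divides n. Factor out: 6 = 3^1 · 2. (Sign doesn't affect v_p.) So v_3(6) = 1.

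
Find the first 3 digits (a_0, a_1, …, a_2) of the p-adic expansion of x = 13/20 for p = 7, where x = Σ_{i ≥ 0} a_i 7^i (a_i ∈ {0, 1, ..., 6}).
(a_0, …, a_2) = (1, 1, 3)

v_7(13/20) = 0 (numerator and denominator both coprime to 7), so x ∈ ℤ_7^×. Compute digits iteratively via a_i = x_i mod 7, x_{i+1} = (x_i − a_i)/7, with x_0 = x:
  x_0 = 13/20;  a_0 = 1;  x_1 = (x_0 − 1)/7 = -1/20
  x_1 = -1/20;  a_1 = 1;  x_2 = (x_1 − 1)/7 = -3/20
  x_2 = -3/20;  a_2 = 3;  x_3 = (x_2 − 3)/7 = -9/20
Digits: (1, 1, 3).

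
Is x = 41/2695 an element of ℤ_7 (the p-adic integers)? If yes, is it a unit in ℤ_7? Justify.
x ∉ ℤ_7 (v_7(x) = -2 < 0)

ℤ_7 = {x ∈ ℚ_7 : v_7(x) ≥ 0} and ℤ_7^× = {x ∈ ℤ_7 : v_7(x) = 0}. Here v_7(41/2695) = v_7(num) − v_7(den) = -2; compare against these criteria.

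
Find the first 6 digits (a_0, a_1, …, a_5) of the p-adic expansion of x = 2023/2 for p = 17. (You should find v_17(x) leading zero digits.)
(a_0, …, a_5) = (0, 0, 12, 8, 8, 8)

v_17(2023/2) = 2, so a_0 = ... = a_1 = 0. Factor out: x = 17^2 · u with u = 7/2 a unit in ℤ_17. Expand u iteratively via a_{v+i} = u_i mod 17, u_{i+1} = (u_i − a_{v+i})/17:
  u_0 = 7/2;  a_2 = 12;  u_1 = (u_0 − 12)/17 = -1/2
  u_1 = -1/2;  a_3 = 8;  u_2 = (u_1 − 8)/17 = -1/2
  u_2 = -1/2;  a_4 = 8;  u_3 = (u_2 − 8)/17 = -1/2
  u_3 = -1/2;  a_5 = 8;  u_4 = (u_3 − 8)/17 = -1/2
Digits: (0, 0, 12, 8, 8, 8).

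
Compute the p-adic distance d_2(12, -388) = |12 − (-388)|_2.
d_2(12, -388) = 1/16

Step 1 — x − y = 12 − (-388) = 400. Step 2 — v_2(400) = 4 (factor: 400 = (2^4 · 25); the sign does not affect v_p). Step 3 — |x − y|_2 = 2^{-4} = 1/16.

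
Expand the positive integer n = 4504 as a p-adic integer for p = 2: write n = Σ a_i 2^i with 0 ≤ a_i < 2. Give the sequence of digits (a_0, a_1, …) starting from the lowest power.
(a_0, a_1, …) = (0, 0, 0, 1, 1, 0, 0, 1, 1, 0, 0, 0, 1)

Repeated division by 2 gives the digits low-to-high: 4504 = 1·2^3 + 1·2^4 + 1·2^7 + 1·2^8 + 1·2^12. Digit sequence: (0, 0, 0, 1, 1, 0, 0, 1, 1, 0, 0, 0, 1).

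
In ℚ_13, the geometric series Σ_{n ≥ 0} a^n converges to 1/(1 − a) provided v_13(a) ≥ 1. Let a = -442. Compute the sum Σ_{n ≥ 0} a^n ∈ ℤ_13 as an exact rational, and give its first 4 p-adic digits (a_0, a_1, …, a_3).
Σ a^n = 1/(1 − a) = 1/443;  first 4 digits = (1, 5, 9, 5)

v_13(a) = 1 ≥ 1, so the series converges in ℤ_13 to 1/(1 − a) = 1/(1 − (-442)) = 1/443. Expand this rational in ℤ_13: compute digits iteratively via d_i = x_i mod 13, x_{i+1} = (x_i − d_i)/13. The first 4 digits are (1, 5, 9, 5).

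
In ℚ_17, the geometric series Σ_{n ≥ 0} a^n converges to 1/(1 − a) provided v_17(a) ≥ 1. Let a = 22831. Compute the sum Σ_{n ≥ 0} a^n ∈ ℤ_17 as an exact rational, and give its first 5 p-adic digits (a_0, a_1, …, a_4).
Σ a^n = 1/(1 − a) = -1/22830;  first 5 digits = (1, 0, 11, 4, 2)

v_17(a) = 2 ≥ 1, so the series converges in ℤ_17 to 1/(1 − a) = 1/(1 − 22831) = -1/22830. Expand this rational in ℤ_17: compute digits iteratively via d_i = x_i mod 17, x_{i+1} = (x_i − d_i)/17. The first 5 digits are (1, 0, 11, 4, 2).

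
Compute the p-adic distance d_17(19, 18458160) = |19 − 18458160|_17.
d_17(19, 18458160) = 1/1419857

Step 1 — x − y = 19 − 18458160 = -18458141. Step 2 — v_17(-18458141) = 5 (factor: -18458141 = −(17^5 · 13); the sign does not affect v_p). Step 3 — |x − y|_17 = 17^{-5} = 1/1419857.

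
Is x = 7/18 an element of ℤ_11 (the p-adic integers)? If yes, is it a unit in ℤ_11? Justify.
x ∈ ℤ_11^× (unit); v_11(x) = 0

ℤ_11 = {x ∈ ℚ_11 : v_11(x) ≥ 0} and ℤ_11^× = {x ∈ ℤ_11 : v_11(x) = 0}. Here v_11(7/18) = v_11(num) − v_11(den) = 0; compare against these criteria.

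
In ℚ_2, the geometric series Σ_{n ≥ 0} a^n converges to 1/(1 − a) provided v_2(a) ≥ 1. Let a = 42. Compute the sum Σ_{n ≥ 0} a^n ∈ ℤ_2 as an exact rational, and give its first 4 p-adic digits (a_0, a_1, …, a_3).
Σ a^n = 1/(1 − a) = -1/41;  first 4 digits = (1, 1, 1, 0)

v_2(a) = 1 ≥ 1, so the series converges in ℤ_2 to 1/(1 − a) = 1/(1 − 42) = -1/41. Expand this rational in ℤ_2: compute digits iteratively via d_i = x_i mod 2, x_{i+1} = (x_i − d_i)/2. The first 4 digits are (1, 1, 1, 0).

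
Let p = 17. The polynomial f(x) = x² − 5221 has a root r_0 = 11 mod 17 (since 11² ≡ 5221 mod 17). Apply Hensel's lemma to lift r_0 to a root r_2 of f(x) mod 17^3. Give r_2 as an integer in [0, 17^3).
r_2 = 742 (mod 4913)

Hensel's recurrence: r_{i+1} = r_i − f(r_i)·(f′(r_i))^{-1} mod 17^{i+2}, with f′(x) = 2x. Iterate:
  r_0 = 11 (mod 17)
  r_1 = 164 (mod 289)
  r_2 = 742 (mod 4913)
Final: r_2 = 742, and one checks f(r_2) ≡ 0 mod 17^3.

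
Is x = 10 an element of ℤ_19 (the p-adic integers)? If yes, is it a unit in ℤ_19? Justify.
x ∈ ℤ_19^× (unit); v_19(x) = 0

ℤ_19 = {x ∈ ℚ_19 : v_19(x) ≥ 0} and ℤ_19^× = {x ∈ ℤ_19 : v_19(x) = 0}. Here v_19(10) = v_19(num) − v_19(den) = 0; compare against these criteria.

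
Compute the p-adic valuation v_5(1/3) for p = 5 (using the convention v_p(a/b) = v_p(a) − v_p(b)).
v_5(1/3) = 0

Factor powers of 5 from the numerator and denominator of the reduced fraction: 1 = 5^0 · 1 and 3 = 5^0 · 3. Apply v_p(a/b) = v_p(a) − v_p(b): v_5(1/3) = 0 − 0 = 0.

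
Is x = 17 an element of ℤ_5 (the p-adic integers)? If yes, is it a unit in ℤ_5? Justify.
x ∈ ℤ_5^× (unit); v_5(x) = 0

ℤ_5 = {x ∈ ℚ_5 : v_5(x) ≥ 0} and ℤ_5^× = {x ∈ ℤ_5 : v_5(x) = 0}. Here v_5(17) = v_5(num) − v_5(den) = 0; compare against these criteria.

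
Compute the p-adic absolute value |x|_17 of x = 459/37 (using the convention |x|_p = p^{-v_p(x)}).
|459/37|_17 = 1/17

Step 1 — compute v_17(x) by factoring powers of 17 out of the numerator and denominator: v_17(459/37) = 1. Step 2 — apply |x|_p = p^{-v_p(x)} = 17^{-1} = 1/17.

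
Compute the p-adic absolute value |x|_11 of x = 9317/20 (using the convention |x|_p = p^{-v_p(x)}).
|9317/20|_11 = 1/1331

Step 1 — compute v_11(x) by factoring powers of 11 out of the numerator and denominator: v_11(9317/20) = 3. Step 2 — apply |x|_p = p^{-v_p(x)} = 11^{-3} = 1/1331.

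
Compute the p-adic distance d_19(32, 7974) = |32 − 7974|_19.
d_19(32, 7974) = 1/361

Step 1 — x − y = 32 − 7974 = -7942. Step 2 — v_19(-7942) = 2 (factor: -7942 = −(19^2 · 22); the sign does not affect v_p). Step 3 — |x − y|_19 = 19^{-2} = 1/361.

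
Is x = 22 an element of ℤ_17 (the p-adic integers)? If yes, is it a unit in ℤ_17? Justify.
x ∈ ℤ_17^× (unit); v_17(x) = 0

ℤ_17 = {x ∈ ℚ_17 : v_17(x) ≥ 0} and ℤ_17^× = {x ∈ ℤ_17 : v_17(x) = 0}. Here v_17(22) = v_17(num) − v_17(den) = 0; compare against these criteria.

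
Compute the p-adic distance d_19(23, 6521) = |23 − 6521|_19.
d_19(23, 6521) = 1/361

Step 1 — x − y = 23 − 6521 = -6498. Step 2 — v_19(-6498) = 2 (factor: -6498 = −(19^2 · 18); the sign does not affect v_p). Step 3 — |x − y|_19 = 19^{-2} = 1/361.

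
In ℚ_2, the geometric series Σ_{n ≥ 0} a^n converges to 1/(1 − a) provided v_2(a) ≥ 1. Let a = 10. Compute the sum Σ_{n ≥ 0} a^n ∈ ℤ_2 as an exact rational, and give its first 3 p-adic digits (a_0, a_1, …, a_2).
Σ a^n = 1/(1 − a) = -1/9;  first 3 digits = (1, 1, 1)

v_2(a) = 1 ≥ 1, so the series converges in ℤ_2 to 1/(1 − a) = 1/(1 − 10) = -1/9. Expand this rational in ℤ_2: compute digits iteratively via d_i = x_i mod 2, x_{i+1} = (x_i − d_i)/2. The first 3 digits are (1, 1, 1).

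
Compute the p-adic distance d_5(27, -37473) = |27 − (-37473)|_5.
d_5(27, -37473) = 1/3125

Step 1 — x − y = 27 − (-37473) = 37500. Step 2 — v_5(37500) = 5 (factor: 37500 = (5^5 · 12); the sign does not affect v_p). Step 3 — |x − y|_5 = 5^{-5} = 1/3125.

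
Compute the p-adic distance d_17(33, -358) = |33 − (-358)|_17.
d_17(33, -358) = 1/17

Step 1 — x − y = 33 − (-358) = 391. Step 2 — v_17(391) = 1 (factor: 391 = (17^1 · 23); the sign does not affect v_p). Step 3 — |x − y|_17 = 17^{-1} = 1/17.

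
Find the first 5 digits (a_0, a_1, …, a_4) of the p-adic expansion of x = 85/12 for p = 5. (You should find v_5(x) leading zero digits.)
(a_0, …, a_4) = (0, 1, 3, 4, 2)

v_5(85/12) = 1, so a_0 = ... = a_0 = 0. Factor out: x = 5^1 · u with u = 17/12 a unit in ℤ_5. Expand u iteratively via a_{v+i} = u_i mod 5, u_{i+1} = (u_i − a_{v+i})/5:
  u_0 = 17/12;  a_1 = 1;  u_1 = (u_0 − 1)/5 = 1/12
  u_1 = 1/12;  a_2 = 3;  u_2 = (u_1 − 3)/5 = -7/12
  u_2 = -7/12;  a_3 = 4;  u_3 = (u_2 − 4)/5 = -11/12
  u_3 = -11/12;  a_4 = 2;  u_4 = (u_3 − 2)/5 = -7/12
Digits: (0, 1, 3, 4, 2).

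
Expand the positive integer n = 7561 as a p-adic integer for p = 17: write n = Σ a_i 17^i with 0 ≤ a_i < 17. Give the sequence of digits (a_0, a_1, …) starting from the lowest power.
(a_0, a_1, …) = (13, 2, 9, 1)

Repeated division by 17 gives the digits low-to-high: 7561 = 13 + 2·17^1 + 9·17^2 + 1·17^3. Digit sequence: (13, 2, 9, 1).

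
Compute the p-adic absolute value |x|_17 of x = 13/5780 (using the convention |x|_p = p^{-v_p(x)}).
|13/5780|_17 = 289

Step 1 — compute v_17(x) by factoring powers of 17 out of the numerator and denominator: v_17(13/5780) = -2. Step 2 — apply |x|_p = p^{-v_p(x)} = 17^{2} = 289.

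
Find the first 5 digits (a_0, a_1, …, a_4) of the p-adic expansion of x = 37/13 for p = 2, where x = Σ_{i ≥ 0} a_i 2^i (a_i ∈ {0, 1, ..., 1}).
(a_0, …, a_4) = (1, 0, 0, 1, 1)

v_2(37/13) = 0 (numerator and denominator both coprime to 2), so x ∈ ℤ_2^×. Compute digits iteratively via a_i = x_i mod 2, x_{i+1} = (x_i − a_i)/2, with x_0 = x:
  x_0 = 37/13;  a_0 = 1;  x_1 = (x_0 − 1)/2 = 12/13
  x_1 = 12/13;  a_1 = 0;  x_2 = (x_1 − 0)/2 = 6/13
  x_2 = 6/13;  a_2 = 0;  x_3 = (x_2 − 0)/2 = 3/13
  x_3 = 3/13;  a_3 = 1;  x_4 = (x_3 − 1)/2 = -5/13
  x_4 = -5/13;  a_4 = 1;  x_5 = (x_4 − 1)/2 = -9/13
Digits: (1, 0, 0, 1, 1).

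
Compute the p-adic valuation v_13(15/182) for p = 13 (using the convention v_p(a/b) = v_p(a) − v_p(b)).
v_13(15/182) = -1

Factor powers of 13 from the numerator and denominator of the reduced fraction: 15 = 13^0 · 15 and 182 = 13^1 · 14. Apply v_p(a/b) = v_p(a) − v_p(b): v_13(15/182) = 0 − 1 = -1.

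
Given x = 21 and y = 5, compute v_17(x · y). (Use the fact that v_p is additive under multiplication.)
v_17(105) = 0

v_p(x) = 0 (factor: 21 = 17^0 · 21); v_p(y) = 0 (factor: 5 = 17^0 · 5). Additivity: v_p(xy) = v_p(x) + v_p(y) = 0 + 0 = 0. (Direct check: xy = 105 = 17^0 · (105).)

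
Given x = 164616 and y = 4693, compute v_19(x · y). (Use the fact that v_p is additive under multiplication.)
v_19(772542888) = 5

v_p(x) = 3 (factor: 164616 = 19^3 · 24); v_p(y) = 2 (factor: 4693 = 19^2 · 13). Additivity: v_p(xy) = v_p(x) + v_p(y) = 3 + 2 = 5. (Direct check: xy = 772542888 = 19^5 · (312).)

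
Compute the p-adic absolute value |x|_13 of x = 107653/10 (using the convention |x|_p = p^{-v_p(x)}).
|107653/10|_13 = 1/2197

Step 1 — compute v_13(x) by factoring powers of 13 out of the numerator and denominator: v_13(107653/10) = 3. Step 2 — apply |x|_p = p^{-v_p(x)} = 13^{-3} = 1/2197.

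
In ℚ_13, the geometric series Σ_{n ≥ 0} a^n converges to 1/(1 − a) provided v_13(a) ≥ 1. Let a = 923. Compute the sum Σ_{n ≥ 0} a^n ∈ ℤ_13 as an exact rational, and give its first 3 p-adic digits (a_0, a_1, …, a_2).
Σ a^n = 1/(1 − a) = -1/922;  first 3 digits = (1, 6, 2)

v_13(a) = 1 ≥ 1, so the series converges in ℤ_13 to 1/(1 − a) = 1/(1 − 923) = -1/922. Expand this rational in ℤ_13: compute digits iteratively via d_i = x_i mod 13, x_{i+1} = (x_i − d_i)/13. The first 3 digits are (1, 6, 2).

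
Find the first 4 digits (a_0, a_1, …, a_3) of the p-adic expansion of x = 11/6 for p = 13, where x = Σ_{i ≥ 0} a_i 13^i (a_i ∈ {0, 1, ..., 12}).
(a_0, …, a_3) = (4, 2, 2, 2)

v_13(11/6) = 0 (numerator and denominator both coprime to 13), so x ∈ ℤ_13^×. Compute digits iteratively via a_i = x_i mod 13, x_{i+1} = (x_i − a_i)/13, with x_0 = x:
  x_0 = 11/6;  a_0 = 4;  x_1 = (x_0 − 4)/13 = -1/6
  x_1 = -1/6;  a_1 = 2;  x_2 = (x_1 − 2)/13 = -1/6
  x_2 = -1/6;  a_2 = 2;  x_3 = (x_2 − 2)/13 = -1/6
  x_3 = -1/6;  a_3 = 2;  x_4 = (x_3 − 2)/13 = -1/6
Digits: (4, 2, 2, 2).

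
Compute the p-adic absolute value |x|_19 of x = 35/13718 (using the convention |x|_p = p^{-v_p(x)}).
|35/13718|_19 = 6859

Step 1 — compute v_19(x) by factoring powers of 19 out of the numerator and denominator: v_19(35/13718) = -3. Step 2 — apply |x|_p = p^{-v_p(x)} = 19^{3} = 6859.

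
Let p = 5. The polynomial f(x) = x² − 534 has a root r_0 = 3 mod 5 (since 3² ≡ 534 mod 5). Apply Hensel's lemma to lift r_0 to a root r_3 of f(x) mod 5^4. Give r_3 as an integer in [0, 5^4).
r_3 = 403 (mod 625)

Hensel's recurrence: r_{i+1} = r_i − f(r_i)·(f′(r_i))^{-1} mod 5^{i+2}, with f′(x) = 2x. Iterate:
  r_0 = 3 (mod 5)
  r_1 = 3 (mod 25)
  r_2 = 28 (mod 125)
  r_3 = 403 (mod 625)
Final: r_3 = 403, and one checks f(r_3) ≡ 0 mod 5^4.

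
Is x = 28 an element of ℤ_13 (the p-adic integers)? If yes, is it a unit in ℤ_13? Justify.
x ∈ ℤ_13^× (unit); v_13(x) = 0

ℤ_13 = {x ∈ ℚ_13 : v_13(x) ≥ 0} and ℤ_13^× = {x ∈ ℤ_13 : v_13(x) = 0}. Here v_13(28) = v_13(num) − v_13(den) = 0; compare against these criteria.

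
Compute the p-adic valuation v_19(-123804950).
v_19(-123804950) = 5

v_19(n) is the largest exponent k such that 19^k divides n. Factor out: -123804950 = -19^5 · 50. (Sign doesn't affect v_p.) So v_19(-123804950) = 5.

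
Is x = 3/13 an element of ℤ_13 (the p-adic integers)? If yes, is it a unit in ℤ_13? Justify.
x ∉ ℤ_13 (v_13(x) = -1 < 0)

ℤ_13 = {x ∈ ℚ_13 : v_13(x) ≥ 0} and ℤ_13^× = {x ∈ ℤ_13 : v_13(x) = 0}. Here v_13(3/13) = v_13(num) − v_13(den) = -1; compare against these criteria.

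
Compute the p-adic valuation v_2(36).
v_2(36) = 2

v_2(n) is the largest exponent k such that 2^k divides n. Factor out: 36 = 2^2 · 9. (Sign doesn't affect v_p.) So v_2(36) = 2.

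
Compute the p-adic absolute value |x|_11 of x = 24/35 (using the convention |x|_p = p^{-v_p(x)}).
|24/35|_11 = 1

Step 1 — compute v_11(x) by factoring powers of 11 out of the numerator and denominator: v_11(24/35) = 0. Step 2 — apply |x|_p = p^{-v_p(x)} = 11^{0} = 1.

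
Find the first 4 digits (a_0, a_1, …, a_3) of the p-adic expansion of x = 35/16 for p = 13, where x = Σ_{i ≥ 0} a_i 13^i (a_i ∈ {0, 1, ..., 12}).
(a_0, …, a_3) = (3, 4, 7, 10)

v_13(35/16) = 0 (numerator and denominator both coprime to 13), so x ∈ ℤ_13^×. Compute digits iteratively via a_i = x_i mod 13, x_{i+1} = (x_i − a_i)/13, with x_0 = x:
  x_0 = 35/16;  a_0 = 3;  x_1 = (x_0 − 3)/13 = -1/16
  x_1 = -1/16;  a_1 = 4;  x_2 = (x_1 − 4)/13 = -5/16
  x_2 = -5/16;  a_2 = 7;  x_3 = (x_2 − 7)/13 = -9/16
  x_3 = -9/16;  a_3 = 10;  x_4 = (x_3 − 10)/13 = -13/16
Digits: (3, 4, 7, 10).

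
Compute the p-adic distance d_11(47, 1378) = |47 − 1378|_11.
d_11(47, 1378) = 1/1331

Step 1 — x − y = 47 − 1378 = -1331. Step 2 — v_11(-1331) = 3 (factor: -1331 = −(11^3 · 1); the sign does not affect v_p). Step 3 — |x − y|_11 = 11^{-3} = 1/1331.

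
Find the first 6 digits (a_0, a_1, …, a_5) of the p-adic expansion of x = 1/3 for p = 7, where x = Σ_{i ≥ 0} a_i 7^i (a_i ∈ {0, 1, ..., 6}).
(a_0, …, a_5) = (5, 4, 4, 4, 4, 4)

v_7(1/3) = 0 (numerator and denominator both coprime to 7), so x ∈ ℤ_7^×. Compute digits iteratively via a_i = x_i mod 7, x_{i+1} = (x_i − a_i)/7, with x_0 = x:
  x_0 = 1/3;  a_0 = 5;  x_1 = (x_0 − 5)/7 = -2/3
  x_1 = -2/3;  a_1 = 4;  x_2 = (x_1 − 4)/7 = -2/3
  x_2 = -2/3;  a_2 = 4;  x_3 = (x_2 − 4)/7 = -2/3
  x_3 = -2/3;  a_3 = 4;  x_4 = (x_3 − 4)/7 = -2/3
  x_4 = -2/3;  a_4 = 4;  x_5 = (x_4 − 4)/7 = -2/3
  x_5 = -2/3;  a_5 = 4;  x_6 = (x_5 − 4)/7 = -2/3
Digits: (5, 4, 4, 4, 4, 4).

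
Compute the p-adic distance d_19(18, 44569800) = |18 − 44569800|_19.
d_19(18, 44569800) = 1/2476099

Step 1 — x − y = 18 − 44569800 = -44569782. Step 2 — v_19(-44569782) = 5 (factor: -44569782 = −(19^5 · 18); the sign does not affect v_p). Step 3 — |x − y|_19 = 19^{-5} = 1/2476099.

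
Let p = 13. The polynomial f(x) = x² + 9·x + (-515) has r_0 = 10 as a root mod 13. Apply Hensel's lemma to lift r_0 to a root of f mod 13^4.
r_3 = 20004 (mod 28561)

Hensel: r_{i+1} = r_i − f(r_i)·(f′(r_i))^{-1} mod 13^{i+2}, f′(x) = 2x + 9. Iterate:
  r_0 = 10 (mod 13)
  r_1 = 62 (mod 169)
  r_2 = 231 (mod 2197)
  r_3 = 20004 (mod 28561)
Final: r = 20004 satisfies f(r) ≡ 0 mod 13^4.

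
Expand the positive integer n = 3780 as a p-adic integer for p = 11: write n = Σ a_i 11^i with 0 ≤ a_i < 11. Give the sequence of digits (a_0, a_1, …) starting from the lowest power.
(a_0, a_1, …) = (7, 2, 9, 2)

Repeated division by 11 gives the digits low-to-high: 3780 = 7 + 2·11^1 + 9·11^2 + 2·11^3. Digit sequence: (7, 2, 9, 2).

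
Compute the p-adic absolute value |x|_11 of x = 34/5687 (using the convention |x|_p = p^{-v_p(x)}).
|34/5687|_11 = 121

Step 1 — compute v_11(x) by factoring powers of 11 out of the numerator and denominator: v_11(34/5687) = -2. Step 2 — apply |x|_p = p^{-v_p(x)} = 11^{2} = 121.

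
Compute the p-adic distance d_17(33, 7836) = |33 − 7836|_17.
d_17(33, 7836) = 1/289

Step 1 — x − y = 33 − 7836 = -7803. Step 2 — v_17(-7803) = 2 (factor: -7803 = −(17^2 · 27); the sign does not affect v_p). Step 3 — |x − y|_17 = 17^{-2} = 1/289.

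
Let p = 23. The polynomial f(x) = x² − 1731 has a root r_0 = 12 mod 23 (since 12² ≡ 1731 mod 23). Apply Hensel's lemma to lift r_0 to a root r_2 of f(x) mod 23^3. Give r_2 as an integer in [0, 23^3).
r_2 = 1599 (mod 12167)

Hensel's recurrence: r_{i+1} = r_i − f(r_i)·(f′(r_i))^{-1} mod 23^{i+2}, with f′(x) = 2x. Iterate:
  r_0 = 12 (mod 23)
  r_1 = 12 (mod 529)
  r_2 = 1599 (mod 12167)
Final: r_2 = 1599, and one checks f(r_2) ≡ 0 mod 23^3.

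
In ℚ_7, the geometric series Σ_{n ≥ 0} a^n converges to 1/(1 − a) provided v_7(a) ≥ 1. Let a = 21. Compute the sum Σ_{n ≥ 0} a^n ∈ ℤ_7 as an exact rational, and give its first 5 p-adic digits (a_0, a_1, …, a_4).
Σ a^n = 1/(1 − a) = -1/20;  first 5 digits = (1, 3, 2, 0, 1)

v_7(a) = 1 ≥ 1, so the series converges in ℤ_7 to 1/(1 − a) = 1/(1 − 21) = -1/20. Expand this rational in ℤ_7: compute digits iteratively via d_i = x_i mod 7, x_{i+1} = (x_i − d_i)/7. The first 5 digits are (1, 3, 2, 0, 1).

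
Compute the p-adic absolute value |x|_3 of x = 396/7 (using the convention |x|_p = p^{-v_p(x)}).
|396/7|_3 = 1/9

Step 1 — compute v_3(x) by factoring powers of 3 out of the numerator and denominator: v_3(396/7) = 2. Step 2 — apply |x|_p = p^{-v_p(x)} = 3^{-2} = 1/9.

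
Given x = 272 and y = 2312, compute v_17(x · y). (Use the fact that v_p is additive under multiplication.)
v_17(628864) = 3

v_p(x) = 1 (factor: 272 = 17^1 · 16); v_p(y) = 2 (factor: 2312 = 17^2 · 8). Additivity: v_p(xy) = v_p(x) + v_p(y) = 1 + 2 = 3. (Direct check: xy = 628864 = 17^3 · (128).)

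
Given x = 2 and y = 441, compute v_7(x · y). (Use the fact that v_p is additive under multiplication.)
v_7(882) = 2

v_p(x) = 0 (factor: 2 = 7^0 · 2); v_p(y) = 2 (factor: 441 = 7^2 · 9). Additivity: v_p(xy) = v_p(x) + v_p(y) = 0 + 2 = 2. (Direct check: xy = 882 = 7^2 · (18).)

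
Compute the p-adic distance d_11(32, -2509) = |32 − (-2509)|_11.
d_11(32, -2509) = 1/121

Step 1 — x − y = 32 − (-2509) = 2541. Step 2 — v_11(2541) = 2 (factor: 2541 = (11^2 · 21); the sign does not affect v_p). Step 3 — |x − y|_11 = 11^{-2} = 1/121.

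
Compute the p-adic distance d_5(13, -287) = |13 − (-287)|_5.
d_5(13, -287) = 1/25

Step 1 — x − y = 13 − (-287) = 300. Step 2 — v_5(300) = 2 (factor: 300 = (5^2 · 12); the sign does not affect v_p). Step 3 — |x − y|_5 = 5^{-2} = 1/25.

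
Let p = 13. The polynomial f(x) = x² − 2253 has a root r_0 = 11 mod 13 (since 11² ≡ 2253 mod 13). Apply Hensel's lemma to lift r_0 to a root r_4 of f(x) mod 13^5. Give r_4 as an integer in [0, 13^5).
r_4 = 45615 (mod 371293)

Hensel's recurrence: r_{i+1} = r_i − f(r_i)·(f′(r_i))^{-1} mod 13^{i+2}, with f′(x) = 2x. Iterate:
  r_0 = 11 (mod 13)
  r_1 = 154 (mod 169)
  r_2 = 1675 (mod 2197)
  r_3 = 17054 (mod 28561)
  r_4 = 45615 (mod 371293)
Final: r_4 = 45615, and one checks f(r_4) ≡ 0 mod 13^5.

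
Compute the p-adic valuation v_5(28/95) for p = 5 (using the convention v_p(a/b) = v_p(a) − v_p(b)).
v_5(28/95) = -1

Factor powers of 5 from the numerator and denominator of the reduced fraction: 28 = 5^0 · 28 and 95 = 5^1 · 19. Apply v_p(a/b) = v_p(a) − v_p(b): v_5(28/95) = 0 − 1 = -1.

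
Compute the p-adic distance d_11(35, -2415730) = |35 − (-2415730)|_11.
d_11(35, -2415730) = 1/161051

Step 1 — x − y = 35 − (-2415730) = 2415765. Step 2 — v_11(2415765) = 5 (factor: 2415765 = (11^5 · 15); the sign does not affect v_p). Step 3 — |x − y|_11 = 11^{-5} = 1/161051.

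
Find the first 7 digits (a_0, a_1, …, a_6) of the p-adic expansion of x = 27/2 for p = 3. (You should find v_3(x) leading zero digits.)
(a_0, …, a_6) = (0, 0, 0, 2, 1, 1, 1)

v_3(27/2) = 3, so a_0 = ... = a_2 = 0. Factor out: x = 3^3 · u with u = 1/2 a unit in ℤ_3. Expand u iteratively via a_{v+i} = u_i mod 3, u_{i+1} = (u_i − a_{v+i})/3:
  u_0 = 1/2;  a_3 = 2;  u_1 = (u_0 − 2)/3 = -1/2
  u_1 = -1/2;  a_4 = 1;  u_2 = (u_1 − 1)/3 = -1/2
  u_2 = -1/2;  a_5 = 1;  u_3 = (u_2 − 1)/3 = -1/2
  u_3 = -1/2;  a_6 = 1;  u_4 = (u_3 − 1)/3 = -1/2
Digits: (0, 0, 0, 2, 1, 1, 1).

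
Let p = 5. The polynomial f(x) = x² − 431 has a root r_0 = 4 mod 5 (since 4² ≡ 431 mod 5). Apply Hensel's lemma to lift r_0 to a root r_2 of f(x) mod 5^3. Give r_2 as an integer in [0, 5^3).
r_2 = 84 (mod 125)

Hensel's recurrence: r_{i+1} = r_i − f(r_i)·(f′(r_i))^{-1} mod 5^{i+2}, with f′(x) = 2x. Iterate:
  r_0 = 4 (mod 5)
  r_1 = 9 (mod 25)
  r_2 = 84 (mod 125)
Final: r_2 = 84, and one checks f(r_2) ≡ 0 mod 5^3.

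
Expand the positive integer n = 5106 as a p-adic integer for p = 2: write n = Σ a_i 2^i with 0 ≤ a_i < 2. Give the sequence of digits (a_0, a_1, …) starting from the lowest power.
(a_0, a_1, …) = (0, 1, 0, 0, 1, 1, 1, 1, 1, 1, 0, 0, 1)

Repeated division by 2 gives the digits low-to-high: 5106 = 1·2^1 + 1·2^4 + 1·2^5 + 1·2^6 + 1·2^7 + 1·2^8 + 1·2^9 + 1·2^12. Digit sequence: (0, 1, 0, 0, 1, 1, 1, 1, 1, 1, 0, 0, 1).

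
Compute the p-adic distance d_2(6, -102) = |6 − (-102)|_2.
d_2(6, -102) = 1/4

Step 1 — x − y = 6 − (-102) = 108. Step 2 — v_2(108) = 2 (factor: 108 = (2^2 · 27); the sign does not affect v_p). Step 3 — |x − y|_2 = 2^{-2} = 1/4.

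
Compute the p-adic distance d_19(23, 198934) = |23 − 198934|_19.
d_19(23, 198934) = 1/6859

Step 1 — x − y = 23 − 198934 = -198911. Step 2 — v_19(-198911) = 3 (factor: -198911 = −(19^3 · 29); the sign does not affect v_p). Step 3 — |x − y|_19 = 19^{-3} = 1/6859.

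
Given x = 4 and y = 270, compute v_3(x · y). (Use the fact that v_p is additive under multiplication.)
v_3(1080) = 3

v_p(x) = 0 (factor: 4 = 3^0 · 4); v_p(y) = 3 (factor: 270 = 3^3 · 10). Additivity: v_p(xy) = v_p(x) + v_p(y) = 0 + 3 = 3. (Direct check: xy = 1080 = 3^3 · (40).)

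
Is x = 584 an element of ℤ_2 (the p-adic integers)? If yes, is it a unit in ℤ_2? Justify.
x ∈ ℤ_2 but not a unit; v_2(x) = 3 > 0

ℤ_2 = {x ∈ ℚ_2 : v_2(x) ≥ 0} and ℤ_2^× = {x ∈ ℤ_2 : v_2(x) = 0}. Here v_2(584) = v_2(num) − v_2(den) = 3; compare against these criteria.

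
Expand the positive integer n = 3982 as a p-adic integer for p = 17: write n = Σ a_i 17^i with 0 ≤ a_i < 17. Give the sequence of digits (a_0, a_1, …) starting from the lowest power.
(a_0, a_1, …) = (4, 13, 13)

Repeated division by 17 gives the digits low-to-high: 3982 = 4 + 13·17^1 + 13·17^2. Digit sequence: (4, 13, 13).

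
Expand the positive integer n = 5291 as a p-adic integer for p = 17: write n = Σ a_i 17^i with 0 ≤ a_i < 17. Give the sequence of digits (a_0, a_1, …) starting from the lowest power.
(a_0, a_1, …) = (4, 5, 1, 1)

Repeated division by 17 gives the digits low-to-high: 5291 = 4 + 5·17^1 + 1·17^2 + 1·17^3. Digit sequence: (4, 5, 1, 1).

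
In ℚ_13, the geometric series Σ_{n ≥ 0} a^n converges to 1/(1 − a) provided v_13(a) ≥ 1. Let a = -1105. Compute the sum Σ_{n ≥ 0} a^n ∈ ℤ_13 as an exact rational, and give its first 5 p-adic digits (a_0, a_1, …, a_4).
Σ a^n = 1/(1 − a) = 1/1106;  first 5 digits = (1, 6, 3, 4, 1)

v_13(a) = 1 ≥ 1, so the series converges in ℤ_13 to 1/(1 − a) = 1/(1 − (-1105)) = 1/1106. Expand this rational in ℤ_13: compute digits iteratively via d_i = x_i mod 13, x_{i+1} = (x_i − d_i)/13. The first 5 digits are (1, 6, 3, 4, 1).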